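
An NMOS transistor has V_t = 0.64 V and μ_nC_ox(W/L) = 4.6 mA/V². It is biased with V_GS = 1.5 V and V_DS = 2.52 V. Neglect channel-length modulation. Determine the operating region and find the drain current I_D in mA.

V_ov = V_GS − V_t = 1.5 − 0.64 = 0.86 V.
Since V_DS = 2.52 V ≥ V_ov = 0.86 V, the device is in saturation.
I_D = ½ k_n V_ov² = 0.5 × 4.6 × 0.86² = 1.7 mA.

Saturation; I_D = 1.70 mA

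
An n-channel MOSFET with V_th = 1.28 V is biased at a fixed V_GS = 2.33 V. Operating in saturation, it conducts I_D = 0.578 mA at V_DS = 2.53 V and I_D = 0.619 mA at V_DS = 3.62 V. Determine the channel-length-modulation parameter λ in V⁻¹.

λ = 0.0779 V⁻¹

With V_GS fixed, I_D ∝ (1 + λ V_DS) in saturation, so I_D2/I_D1 = (1 + λ V_DS2)/(1 + λ V_DS1).
0.619/0.578 = 1.071 = (1 + 3.62 λ)/(1 + 2.53 λ).
Solving: λ (I_D1 V_DS2 − I_D2 V_DS1) = I_D2 − I_D1, so λ = (0.619 − 0.578) / (0.578 × 3.62 − 0.619 × 2.53) = 0.041 / 0.526 = 0.0779 V⁻¹.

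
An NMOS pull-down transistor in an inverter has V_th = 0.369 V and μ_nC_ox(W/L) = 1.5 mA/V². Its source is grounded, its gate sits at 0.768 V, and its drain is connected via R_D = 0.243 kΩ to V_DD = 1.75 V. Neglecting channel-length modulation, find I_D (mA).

I_D = 0.119 mA

V_GS = V_G = 0.768 V, so V_ov = 0.768 − 0.369 = 0.399 V.
Assume saturation: I_D = ½ k_n V_ov² = 0.5 × 1.5 × 0.399² = 0.119 mA, giving V_DS = V_DD − I_D R_D = 1.75 − 0.119 × 0.243 = 1.72 V.
V_DS = 1.72 V ≥ V_ov = 0.399 V, confirming saturation.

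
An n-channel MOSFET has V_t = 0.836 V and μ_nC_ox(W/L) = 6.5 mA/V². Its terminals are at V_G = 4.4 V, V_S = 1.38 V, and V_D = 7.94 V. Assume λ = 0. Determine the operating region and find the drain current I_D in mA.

V_GS = V_G − V_S = 4.4 − 1.38 = 3.02 V; V_DS = V_D − V_S = 7.94 − 1.38 = 6.56 V.
V_ov = V_GS − V_t = 3.02 − 0.836 = 2.18 V.
Since V_DS = 6.56 V ≥ V_ov = 2.18 V, the device is in saturation.
I_D = ½ k_n V_ov² = 0.5 × 6.5 × 2.18² = 15.5 mA.

Saturation; I_D = 15.5 mA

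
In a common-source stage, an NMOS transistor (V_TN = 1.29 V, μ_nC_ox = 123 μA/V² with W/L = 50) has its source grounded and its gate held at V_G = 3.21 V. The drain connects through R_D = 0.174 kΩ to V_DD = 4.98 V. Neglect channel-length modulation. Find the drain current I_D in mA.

I_D = 11.3 mA

V_GS = V_G = 3.21 V, so V_ov = 3.21 − 1.29 = 1.92 V.
k_n = μ_nC_ox · (W/L) = 6.15 mA/V².
Assume saturation: I_D = ½ k_n V_ov² = 0.5 × 6.15 × 1.92² = 11.3 mA, giving V_DS = V_DD − I_D R_D = 4.98 − 11.3 × 0.174 = 3.01 V.
V_DS = 3.01 V ≥ V_ov = 1.92 V, confirming saturation.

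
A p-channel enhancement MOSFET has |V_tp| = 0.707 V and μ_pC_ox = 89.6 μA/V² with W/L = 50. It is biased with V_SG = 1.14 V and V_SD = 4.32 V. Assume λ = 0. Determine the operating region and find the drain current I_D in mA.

k_p = μ_pC_ox · (W/L) = 4.48 mA/V².
V_ov = V_SG − |V_tp| = 1.14 − 0.707 = 0.433 V.
Since V_SD = 4.32 V ≥ V_ov = 0.433 V, the device is in saturation.
I_D = ½ k_p V_ov² = 0.5 × 4.48 × 0.433² = 0.42 mA.

Saturation; I_D = 0.420 mA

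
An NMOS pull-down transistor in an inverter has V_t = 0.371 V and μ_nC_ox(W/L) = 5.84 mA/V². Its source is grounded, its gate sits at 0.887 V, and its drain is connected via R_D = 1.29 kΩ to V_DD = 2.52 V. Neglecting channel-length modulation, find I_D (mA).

V_GS = V_G = 0.887 V, so V_ov = 0.887 − 0.371 = 0.516 V.
Assume saturation: I_D = ½ k_n V_ov² = 0.5 × 5.84 × 0.516² = 0.777 mA, giving V_DS = V_DD − I_D R_D = 2.52 − 0.777 × 1.29 = 1.52 V.
V_DS = 1.52 V ≥ V_ov = 0.516 V, confirming saturation.

I_D = 0.777 mA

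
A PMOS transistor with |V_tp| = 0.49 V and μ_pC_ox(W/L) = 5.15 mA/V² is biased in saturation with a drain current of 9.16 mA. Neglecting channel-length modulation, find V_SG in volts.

V_SG = 2.38 V

In saturation I_D = ½ k_p (V_SG − |V_tp|)², so V_SG − |V_tp| = √(2 I_D / k_p) = √(2 × 9.16 / 5.15) = 1.89 V.
V_SG = 0.49 + 1.89 = 2.38 V.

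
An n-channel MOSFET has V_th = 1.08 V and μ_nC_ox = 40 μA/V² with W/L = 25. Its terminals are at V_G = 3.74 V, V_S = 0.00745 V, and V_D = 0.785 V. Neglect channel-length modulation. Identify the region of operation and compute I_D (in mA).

V_GS = V_G − V_S = 3.74 − 0.00745 = 3.73 V; V_DS = V_D − V_S = 0.785 − 0.00745 = 0.778 V.
k_n = μ_nC_ox · (W/L) = 1 mA/V².
V_ov = V_GS − V_th = 3.73 − 1.08 = 2.65 V.
Since V_DS = 0.778 V < V_ov = 2.65 V, the device is in the triode region.
I_D = k_n [V_ov · V_DS − ½ V_DS²] = 1 × [2.65 × 0.778 − 0.5 × 0.778²] = 1.76 mA.

Triode; I_D = 1.76 mA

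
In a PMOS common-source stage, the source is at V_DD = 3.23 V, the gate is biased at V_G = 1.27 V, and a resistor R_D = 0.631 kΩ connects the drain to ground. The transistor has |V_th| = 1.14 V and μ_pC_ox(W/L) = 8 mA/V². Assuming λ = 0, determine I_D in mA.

I_D = 2.69 mA

V_SG = V_DD − V_G = 3.23 − 1.27 = 1.96 V, so V_ov = 1.96 − 1.14 = 0.82 V.
Assume saturation: I_D = ½ k_p V_ov² = 0.5 × 8 × 0.82² = 2.69 mA, giving V_SD = V_DD − I_D R_D = 3.23 − 2.69 × 0.631 = 1.53 V.
V_SD = 1.53 V ≥ V_ov = 0.82 V, confirming saturation.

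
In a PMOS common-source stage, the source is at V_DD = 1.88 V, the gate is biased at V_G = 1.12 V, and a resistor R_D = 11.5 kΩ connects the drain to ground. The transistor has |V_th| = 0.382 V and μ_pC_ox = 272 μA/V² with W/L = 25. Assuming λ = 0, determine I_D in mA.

I_D = 0.158 mA

V_SG = V_DD − V_G = 1.88 − 1.12 = 0.76 V, so V_ov = 0.76 − 0.382 = 0.378 V.
k_p = μ_pC_ox · (W/L) = 6.8 mA/V².
Assume saturation: I_D = ½ k_p V_ov² = 0.5 × 6.8 × 0.378² = 0.486 mA, giving V_SD = V_DD − I_D R_D = 1.88 − 0.486 × 11.5 = -3.71 V.
But -3.71 V < V_ov = 0.378 V, so the device is actually in triode.
In triode I_D = k_p[V_ov V_SD − ½ V_SD²] and I_D = (V_DD − V_SD)/R_D. Equating: 39.1 V_SD² − 30.56 V_SD + 1.88 = 0, giving V_SD = 0.0673 V (the root below V_ov).
I_D = (1.88 − 0.0673) / 11.5 = 0.158 mA.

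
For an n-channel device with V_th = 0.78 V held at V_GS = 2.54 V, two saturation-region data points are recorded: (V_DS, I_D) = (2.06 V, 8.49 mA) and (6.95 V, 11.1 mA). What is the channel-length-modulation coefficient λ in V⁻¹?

With V_GS fixed, I_D ∝ (1 + λ V_DS) in saturation, so I_D2/I_D1 = (1 + λ V_DS2)/(1 + λ V_DS1).
11.1/8.49 = 1.307 = (1 + 6.95 λ)/(1 + 2.06 λ).
Solving: λ (I_D1 V_DS2 − I_D2 V_DS1) = I_D2 − I_D1, so λ = (11.1 − 8.49) / (8.49 × 6.95 − 11.1 × 2.06) = 2.61 / 36.1 = 0.0722 V⁻¹.

λ = 0.0722 V⁻¹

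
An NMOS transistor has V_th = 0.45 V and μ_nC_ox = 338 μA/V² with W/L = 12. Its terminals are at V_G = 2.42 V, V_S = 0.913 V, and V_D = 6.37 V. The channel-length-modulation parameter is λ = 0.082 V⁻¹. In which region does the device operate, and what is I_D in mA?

V_GS = V_G − V_S = 2.42 − 0.913 = 1.51 V; V_DS = V_D − V_S = 6.37 − 0.913 = 5.46 V.
k_n = μ_nC_ox · (W/L) = 4.056 mA/V².
V_ov = V_GS − V_th = 1.51 − 0.45 = 1.06 V.
Since V_DS = 5.46 V ≥ V_ov = 1.06 V, the device is in saturation.
I_D = ½ k_n V_ov² (1 + λ V_DS) = 0.5 × 4.056 × 1.06² × (1 + 0.082 × 5.46) = 3.28 mA.

Saturation; I_D = 3.28 mA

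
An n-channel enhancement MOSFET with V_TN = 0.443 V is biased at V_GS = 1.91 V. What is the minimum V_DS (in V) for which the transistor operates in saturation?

V_DS,sat = 1.47 V

The boundary between triode and saturation is V_DS = V_GS − V_TN = V_ov.
V_ov = 1.91 − 0.443 = 1.47 V.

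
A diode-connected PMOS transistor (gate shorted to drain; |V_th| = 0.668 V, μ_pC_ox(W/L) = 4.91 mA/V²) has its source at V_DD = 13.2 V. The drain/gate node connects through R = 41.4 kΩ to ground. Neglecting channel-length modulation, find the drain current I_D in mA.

I_D = 0.294 mA

With gate tied to drain, V_SG = V_SD ≥ V_SG − |V_th|, so the device is in saturation.
KCL at the drain: ½ k_p (V_SG − |V_th|)² = (V_DD − V_SG)/R.
Let x = V_SG − 0.668. Then 102 x² + x − 12.53 = 0, giving x = 0.346 V (positive root), so V_SG = 1.01 V.
I_D = (V_DD − V_SG)/R = (13.2 − 1.01) / 41.4 = 0.294 mA.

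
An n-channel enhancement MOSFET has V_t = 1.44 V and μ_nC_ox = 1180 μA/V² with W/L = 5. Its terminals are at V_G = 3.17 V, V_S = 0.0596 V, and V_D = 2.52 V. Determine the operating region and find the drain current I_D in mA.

V_GS = V_G − V_S = 3.17 − 0.0596 = 3.11 V; V_DS = V_D − V_S = 2.52 − 0.0596 = 2.46 V.
k_n = μ_nC_ox · (W/L) = 5.9 mA/V².
V_ov = V_GS − V_t = 3.11 − 1.44 = 1.67 V.
Since V_DS = 2.46 V ≥ V_ov = 1.67 V, the device is in saturation.
I_D = ½ k_n V_ov² = 0.5 × 5.9 × 1.67² = 8.23 mA.

Saturation; I_D = 8.23 mA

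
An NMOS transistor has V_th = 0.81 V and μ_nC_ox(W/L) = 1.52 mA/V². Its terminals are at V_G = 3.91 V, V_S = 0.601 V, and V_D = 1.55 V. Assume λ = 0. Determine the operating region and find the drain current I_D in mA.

V_GS = V_G − V_S = 3.91 − 0.601 = 3.31 V; V_DS = V_D − V_S = 1.55 − 0.601 = 0.949 V.
V_ov = V_GS − V_th = 3.31 − 0.81 = 2.5 V.
Since V_DS = 0.949 V < V_ov = 2.5 V, the device is in the triode region.
I_D = k_n [V_ov · V_DS − ½ V_DS²] = 1.52 × [2.5 × 0.949 − 0.5 × 0.949²] = 2.92 mA.

Triode; I_D = 2.92 mA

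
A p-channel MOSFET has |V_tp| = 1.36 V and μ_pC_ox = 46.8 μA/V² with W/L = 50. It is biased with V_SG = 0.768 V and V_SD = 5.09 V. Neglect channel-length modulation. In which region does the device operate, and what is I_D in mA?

Cutoff; I_D = 0 mA

V_SG = 0.768 V < |V_tp| = 1.36 V, so the transistor is in cutoff.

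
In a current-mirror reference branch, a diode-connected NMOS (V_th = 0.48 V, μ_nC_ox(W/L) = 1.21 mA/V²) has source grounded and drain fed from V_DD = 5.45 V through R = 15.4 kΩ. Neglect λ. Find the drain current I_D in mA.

I_D = 0.279 mA

With gate tied to drain, V_GS = V_DS ≥ V_GS − V_th, so the device is in saturation.
KCL at the drain: ½ k_n (V_GS − V_th)² = (V_DD − V_GS)/R.
Let x = V_GS − 0.48. Then 9.32 x² + x − 4.97 = 0, giving x = 0.679 V (positive root), so V_GS = 1.16 V.
I_D = (V_DD − V_GS)/R = (5.45 − 1.16) / 15.4 = 0.279 mA.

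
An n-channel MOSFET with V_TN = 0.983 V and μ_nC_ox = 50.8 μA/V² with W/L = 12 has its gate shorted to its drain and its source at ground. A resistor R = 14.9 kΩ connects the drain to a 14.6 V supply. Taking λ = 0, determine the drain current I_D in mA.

I_D = 0.805 mA

With gate tied to drain, V_GS = V_DS ≥ V_GS − V_TN, so the device is in saturation.
k_n = μ_nC_ox · (W/L) = 0.6096 mA/V².
KCL at the drain: ½ k_n (V_GS − V_TN)² = (V_DD − V_GS)/R.
Let x = V_GS − 0.983. Then 4.54 x² + x − 13.62 = 0, giving x = 1.62 V (positive root), so V_GS = 2.61 V.
I_D = (V_DD − V_GS)/R = (14.6 − 2.61) / 14.9 = 0.805 mA.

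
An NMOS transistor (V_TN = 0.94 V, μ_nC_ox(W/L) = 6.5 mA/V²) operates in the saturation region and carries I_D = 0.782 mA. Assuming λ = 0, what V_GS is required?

V_GS = 1.43 V

In saturation I_D = ½ k_n (V_GS − V_TN)², so V_GS − V_TN = √(2 I_D / k_n) = √(2 × 0.782 / 6.5) = 0.491 V.
V_GS = 0.94 + 0.491 = 1.43 V.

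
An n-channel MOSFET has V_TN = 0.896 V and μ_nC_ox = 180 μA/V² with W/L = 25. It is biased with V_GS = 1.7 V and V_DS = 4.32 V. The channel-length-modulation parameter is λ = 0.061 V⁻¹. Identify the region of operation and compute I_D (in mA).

k_n = μ_nC_ox · (W/L) = 4.5 mA/V².
V_ov = V_GS − V_TN = 1.7 − 0.896 = 0.804 V.
Since V_DS = 4.32 V ≥ V_ov = 0.804 V, the device is in saturation.
I_D = ½ k_n V_ov² (1 + λ V_DS) = 0.5 × 4.5 × 0.804² × (1 + 0.061 × 4.32) = 1.84 mA.

Saturation; I_D = 1.84 mA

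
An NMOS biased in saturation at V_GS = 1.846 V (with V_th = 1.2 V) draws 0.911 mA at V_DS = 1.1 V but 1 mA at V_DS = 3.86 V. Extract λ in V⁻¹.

λ = 0.0368 V⁻¹

With V_GS fixed, I_D ∝ (1 + λ V_DS) in saturation, so I_D2/I_D1 = (1 + λ V_DS2)/(1 + λ V_DS1).
1/0.911 = 1.098 = (1 + 3.86 λ)/(1 + 1.1 λ).
Solving: λ (I_D1 V_DS2 − I_D2 V_DS1) = I_D2 − I_D1, so λ = (1 − 0.911) / (0.911 × 3.86 − 1 × 1.1) = 0.089 / 2.42 = 0.0368 V⁻¹.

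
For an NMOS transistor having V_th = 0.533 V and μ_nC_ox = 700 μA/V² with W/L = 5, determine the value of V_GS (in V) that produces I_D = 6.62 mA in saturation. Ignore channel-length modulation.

k_n = μ_nC_ox · (W/L) = 3.5 mA/V².
In saturation I_D = ½ k_n (V_GS − V_th)², so V_GS − V_th = √(2 I_D / k_n) = √(2 × 6.62 / 3.5) = 1.94 V.
V_GS = 0.533 + 1.94 = 2.48 V.

V_GS = 2.48 V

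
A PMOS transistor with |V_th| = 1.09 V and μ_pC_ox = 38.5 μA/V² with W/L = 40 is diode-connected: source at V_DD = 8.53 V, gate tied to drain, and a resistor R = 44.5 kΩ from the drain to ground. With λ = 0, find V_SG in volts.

With gate tied to drain, V_SG = V_SD ≥ V_SG − |V_th|, so the device is in saturation.
k_p = μ_pC_ox · (W/L) = 1.54 mA/V².
KCL at the drain: ½ k_p (V_SG − |V_th|)² = (V_DD − V_SG)/R.
Let x = V_SG − 1.09. Then 34.3 x² + x − 7.44 = 0, giving x = 0.452 V (positive root), so V_SG = 1.54 V.
I_D = (V_DD − V_SG)/R = (8.53 − 1.54) / 44.5 = 0.157 mA.

V_SG = 1.54 V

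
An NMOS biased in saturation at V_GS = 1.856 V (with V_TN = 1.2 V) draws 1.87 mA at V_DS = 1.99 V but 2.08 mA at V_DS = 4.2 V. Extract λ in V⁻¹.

With V_GS fixed, I_D ∝ (1 + λ V_DS) in saturation, so I_D2/I_D1 = (1 + λ V_DS2)/(1 + λ V_DS1).
2.08/1.87 = 1.112 = (1 + 4.2 λ)/(1 + 1.99 λ).
Solving: λ (I_D1 V_DS2 − I_D2 V_DS1) = I_D2 − I_D1, so λ = (2.08 − 1.87) / (1.87 × 4.2 − 2.08 × 1.99) = 0.21 / 3.71 = 0.0565 V⁻¹.

λ = 0.0565 V⁻¹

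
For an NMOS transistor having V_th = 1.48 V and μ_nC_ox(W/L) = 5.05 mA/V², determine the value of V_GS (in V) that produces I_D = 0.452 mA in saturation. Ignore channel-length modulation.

In saturation I_D = ½ k_n (V_GS − V_th)², so V_GS − V_th = √(2 I_D / k_n) = √(2 × 0.452 / 5.05) = 0.423 V.
V_GS = 1.48 + 0.423 = 1.9 V.

V_GS = 1.90 V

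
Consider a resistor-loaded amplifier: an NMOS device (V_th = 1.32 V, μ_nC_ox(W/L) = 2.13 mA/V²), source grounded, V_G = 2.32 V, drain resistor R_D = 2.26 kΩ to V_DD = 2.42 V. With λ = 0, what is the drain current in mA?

V_GS = V_G = 2.32 V, so V_ov = 2.32 − 1.32 = 1 V.
Assume saturation: I_D = ½ k_n V_ov² = 0.5 × 2.13 × 1² = 1.06 mA, giving V_DS = V_DD − I_D R_D = 2.42 − 1.06 × 2.26 = 0.0131 V.
But 0.0131 V < V_ov = 1 V, so the device is actually in triode.
In triode I_D = k_n[V_ov V_DS − ½ V_DS²] and I_D = (V_DD − V_DS)/R_D. Equating: 2.41 V_DS² − 5.814 V_DS + 2.42 = 0, giving V_DS = 0.535 V (the root below V_ov).
I_D = (2.42 − 0.535) / 2.26 = 0.834 mA.

I_D = 0.834 mA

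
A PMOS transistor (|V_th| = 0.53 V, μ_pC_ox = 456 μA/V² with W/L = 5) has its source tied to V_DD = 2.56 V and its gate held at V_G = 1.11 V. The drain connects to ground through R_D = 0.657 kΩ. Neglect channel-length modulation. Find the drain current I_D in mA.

V_SG = V_DD − V_G = 2.56 − 1.11 = 1.45 V, so V_ov = 1.45 − 0.53 = 0.92 V.
k_p = μ_pC_ox · (W/L) = 2.28 mA/V².
Assume saturation: I_D = ½ k_p V_ov² = 0.5 × 2.28 × 0.92² = 0.965 mA, giving V_SD = V_DD − I_D R_D = 2.56 − 0.965 × 0.657 = 1.93 V.
V_SD = 1.93 V ≥ V_ov = 0.92 V, confirming saturation.

I_D = 0.965 mA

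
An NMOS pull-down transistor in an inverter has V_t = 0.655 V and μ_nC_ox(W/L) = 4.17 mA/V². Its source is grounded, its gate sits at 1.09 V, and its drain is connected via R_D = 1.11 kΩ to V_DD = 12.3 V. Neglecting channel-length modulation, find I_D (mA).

V_GS = V_G = 1.09 V, so V_ov = 1.09 − 0.655 = 0.435 V.
Assume saturation: I_D = ½ k_n V_ov² = 0.5 × 4.17 × 0.435² = 0.395 mA, giving V_DS = V_DD − I_D R_D = 12.3 − 0.395 × 1.11 = 11.9 V.
V_DS = 11.9 V ≥ V_ov = 0.435 V, confirming saturation.

I_D = 0.395 mA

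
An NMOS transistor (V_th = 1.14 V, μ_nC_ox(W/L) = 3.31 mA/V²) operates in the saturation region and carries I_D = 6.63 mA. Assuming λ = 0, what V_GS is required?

V_GS = 3.14 V

In saturation I_D = ½ k_n (V_GS − V_th)², so V_GS − V_th = √(2 I_D / k_n) = √(2 × 6.63 / 3.31) = 2 V.
V_GS = 1.14 + 2 = 3.14 V.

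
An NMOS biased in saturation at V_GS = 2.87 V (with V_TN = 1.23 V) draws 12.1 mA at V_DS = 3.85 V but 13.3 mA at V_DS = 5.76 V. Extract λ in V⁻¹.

λ = 0.0649 V⁻¹

With V_GS fixed, I_D ∝ (1 + λ V_DS) in saturation, so I_D2/I_D1 = (1 + λ V_DS2)/(1 + λ V_DS1).
13.3/12.1 = 1.099 = (1 + 5.76 λ)/(1 + 3.85 λ).
Solving: λ (I_D1 V_DS2 − I_D2 V_DS1) = I_D2 − I_D1, so λ = (13.3 − 12.1) / (12.1 × 5.76 − 13.3 × 3.85) = 1.2 / 18.5 = 0.0649 V⁻¹.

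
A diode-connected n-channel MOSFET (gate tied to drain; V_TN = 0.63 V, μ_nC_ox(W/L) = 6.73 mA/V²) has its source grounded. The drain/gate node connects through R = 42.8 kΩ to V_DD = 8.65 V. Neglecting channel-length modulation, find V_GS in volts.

V_GS = 0.863 V

With gate tied to drain, V_GS = V_DS ≥ V_GS − V_TN, so the device is in saturation.
KCL at the drain: ½ k_n (V_GS − V_TN)² = (V_DD − V_GS)/R.
Let x = V_GS − 0.63. Then 144 x² + x − 8.02 = 0, giving x = 0.233 V (positive root), so V_GS = 0.863 V.
I_D = (V_DD − V_GS)/R = (8.65 − 0.863) / 42.8 = 0.182 mA.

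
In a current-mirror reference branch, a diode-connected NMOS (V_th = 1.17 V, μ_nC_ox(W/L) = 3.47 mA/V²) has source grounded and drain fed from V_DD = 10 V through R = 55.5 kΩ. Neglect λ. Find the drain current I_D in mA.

With gate tied to drain, V_GS = V_DS ≥ V_GS − V_th, so the device is in saturation.
KCL at the drain: ½ k_n (V_GS − V_th)² = (V_DD − V_GS)/R.
Let x = V_GS − 1.17. Then 96.3 x² + x − 8.83 = 0, giving x = 0.298 V (positive root), so V_GS = 1.47 V.
I_D = (V_DD − V_GS)/R = (10 − 1.47) / 55.5 = 0.154 mA.

I_D = 0.154 mA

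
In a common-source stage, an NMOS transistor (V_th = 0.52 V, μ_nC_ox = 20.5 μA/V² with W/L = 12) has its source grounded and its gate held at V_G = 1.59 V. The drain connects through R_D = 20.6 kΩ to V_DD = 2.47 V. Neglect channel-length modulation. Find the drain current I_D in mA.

V_GS = V_G = 1.59 V, so V_ov = 1.59 − 0.52 = 1.07 V.
k_n = μ_nC_ox · (W/L) = 0.246 mA/V².
Assume saturation: I_D = ½ k_n V_ov² = 0.5 × 0.246 × 1.07² = 0.141 mA, giving V_DS = V_DD − I_D R_D = 2.47 − 0.141 × 20.6 = -0.431 V.
But -0.431 V < V_ov = 1.07 V, so the device is actually in triode.
In triode I_D = k_n[V_ov V_DS − ½ V_DS²] and I_D = (V_DD − V_DS)/R_D. Equating: 2.53 V_DS² − 6.422 V_DS + 2.47 = 0, giving V_DS = 0.473 V (the root below V_ov).
I_D = (2.47 − 0.473) / 20.6 = 0.097 mA.

I_D = 0.0970 mA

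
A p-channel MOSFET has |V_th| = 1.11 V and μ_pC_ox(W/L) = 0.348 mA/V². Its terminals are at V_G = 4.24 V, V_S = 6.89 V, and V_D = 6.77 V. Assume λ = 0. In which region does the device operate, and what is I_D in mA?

V_SG = V_S − V_G = 6.89 − 4.24 = 2.65 V; V_SD = V_S − V_D = 6.89 − 6.77 = 0.12 V.
V_ov = V_SG − |V_th| = 2.65 − 1.11 = 1.54 V.
Since V_SD = 0.12 V < V_ov = 1.54 V, the device is in the triode region.
I_D = k_p [V_ov · V_SD − ½ V_SD²] = 0.348 × [1.54 × 0.12 − 0.5 × 0.12²] = 0.0618 mA.

Triode; I_D = 0.0618 mA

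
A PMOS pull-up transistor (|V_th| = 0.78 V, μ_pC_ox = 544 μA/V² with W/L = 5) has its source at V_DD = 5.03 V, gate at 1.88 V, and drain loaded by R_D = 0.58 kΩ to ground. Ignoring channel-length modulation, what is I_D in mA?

I_D = 6.30 mA

V_SG = V_DD − V_G = 5.03 − 1.88 = 3.15 V, so V_ov = 3.15 − 0.78 = 2.37 V.
k_p = μ_pC_ox · (W/L) = 2.72 mA/V².
Assume saturation: I_D = ½ k_p V_ov² = 0.5 × 2.72 × 2.37² = 7.64 mA, giving V_SD = V_DD − I_D R_D = 5.03 − 7.64 × 0.58 = 0.599 V.
But 0.599 V < V_ov = 2.37 V, so the device is actually in triode.
In triode I_D = k_p[V_ov V_SD − ½ V_SD²] and I_D = (V_DD − V_SD)/R_D. Equating: 0.789 V_SD² − 4.739 V_SD + 5.03 = 0, giving V_SD = 1.38 V (the root below V_ov).
I_D = (5.03 − 1.38) / 0.58 = 6.3 mA.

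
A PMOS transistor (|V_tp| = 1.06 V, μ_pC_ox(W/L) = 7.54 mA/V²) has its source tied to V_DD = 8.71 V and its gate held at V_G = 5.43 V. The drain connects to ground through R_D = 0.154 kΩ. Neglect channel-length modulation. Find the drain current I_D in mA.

I_D = 18.6 mA

V_SG = V_DD − V_G = 8.71 − 5.43 = 3.28 V, so V_ov = 3.28 − 1.06 = 2.22 V.
Assume saturation: I_D = ½ k_p V_ov² = 0.5 × 7.54 × 2.22² = 18.6 mA, giving V_SD = V_DD − I_D R_D = 8.71 − 18.6 × 0.154 = 5.85 V.
V_SD = 5.85 V ≥ V_ov = 2.22 V, confirming saturation.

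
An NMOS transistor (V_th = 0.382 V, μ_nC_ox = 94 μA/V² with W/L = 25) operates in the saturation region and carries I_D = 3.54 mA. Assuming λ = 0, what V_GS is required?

k_n = μ_nC_ox · (W/L) = 2.35 mA/V².
In saturation I_D = ½ k_n (V_GS − V_th)², so V_GS − V_th = √(2 I_D / k_n) = √(2 × 3.54 / 2.35) = 1.74 V.
V_GS = 0.382 + 1.74 = 2.12 V.

V_GS = 2.12 V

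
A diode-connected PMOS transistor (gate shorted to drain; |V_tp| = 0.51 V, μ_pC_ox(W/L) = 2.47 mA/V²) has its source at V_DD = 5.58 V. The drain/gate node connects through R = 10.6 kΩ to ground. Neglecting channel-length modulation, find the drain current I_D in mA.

With gate tied to drain, V_SG = V_SD ≥ V_SG − |V_tp|, so the device is in saturation.
KCL at the drain: ½ k_p (V_SG − |V_tp|)² = (V_DD − V_SG)/R.
Let x = V_SG − 0.51. Then 13.1 x² + x − 5.07 = 0, giving x = 0.585 V (positive root), so V_SG = 1.1 V.
I_D = (V_DD − V_SG)/R = (5.58 − 1.1) / 10.6 = 0.423 mA.

I_D = 0.423 mA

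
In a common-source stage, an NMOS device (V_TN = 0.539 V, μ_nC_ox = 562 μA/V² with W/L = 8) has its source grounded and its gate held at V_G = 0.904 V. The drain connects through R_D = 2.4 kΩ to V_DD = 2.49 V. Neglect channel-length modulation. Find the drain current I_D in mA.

I_D = 0.299 mA

V_GS = V_G = 0.904 V, so V_ov = 0.904 − 0.539 = 0.365 V.
k_n = μ_nC_ox · (W/L) = 4.496 mA/V².
Assume saturation: I_D = ½ k_n V_ov² = 0.5 × 4.496 × 0.365² = 0.299 mA, giving V_DS = V_DD − I_D R_D = 2.49 − 0.299 × 2.4 = 1.77 V.
V_DS = 1.77 V ≥ V_ov = 0.365 V, confirming saturation.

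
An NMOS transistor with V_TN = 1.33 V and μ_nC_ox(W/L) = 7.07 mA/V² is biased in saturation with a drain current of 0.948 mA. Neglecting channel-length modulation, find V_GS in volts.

V_GS = 1.85 V

In saturation I_D = ½ k_n (V_GS − V_TN)², so V_GS − V_TN = √(2 I_D / k_n) = √(2 × 0.948 / 7.07) = 0.518 V.
V_GS = 1.33 + 0.518 = 1.85 V.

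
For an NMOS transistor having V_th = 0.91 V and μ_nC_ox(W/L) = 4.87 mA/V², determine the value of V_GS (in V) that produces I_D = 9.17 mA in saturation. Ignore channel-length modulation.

In saturation I_D = ½ k_n (V_GS − V_th)², so V_GS − V_th = √(2 I_D / k_n) = √(2 × 9.17 / 4.87) = 1.94 V.
V_GS = 0.91 + 1.94 = 2.85 V.

V_GS = 2.85 V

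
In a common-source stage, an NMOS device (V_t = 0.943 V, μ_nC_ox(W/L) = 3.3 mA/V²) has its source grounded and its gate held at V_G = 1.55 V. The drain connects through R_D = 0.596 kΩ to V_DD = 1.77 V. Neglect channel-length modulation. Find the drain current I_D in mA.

I_D = 0.608 mA

V_GS = V_G = 1.55 V, so V_ov = 1.55 − 0.943 = 0.607 V.
Assume saturation: I_D = ½ k_n V_ov² = 0.5 × 3.3 × 0.607² = 0.608 mA, giving V_DS = V_DD − I_D R_D = 1.77 − 0.608 × 0.596 = 1.41 V.
V_DS = 1.41 V ≥ V_ov = 0.607 V, confirming saturation.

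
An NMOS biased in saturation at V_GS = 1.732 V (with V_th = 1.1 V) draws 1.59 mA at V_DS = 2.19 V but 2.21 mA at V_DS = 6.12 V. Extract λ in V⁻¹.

λ = 0.127 V⁻¹

With V_GS fixed, I_D ∝ (1 + λ V_DS) in saturation, so I_D2/I_D1 = (1 + λ V_DS2)/(1 + λ V_DS1).
2.21/1.59 = 1.39 = (1 + 6.12 λ)/(1 + 2.19 λ).
Solving: λ (I_D1 V_DS2 − I_D2 V_DS1) = I_D2 − I_D1, so λ = (2.21 − 1.59) / (1.59 × 6.12 − 2.21 × 2.19) = 0.62 / 4.89 = 0.127 V⁻¹.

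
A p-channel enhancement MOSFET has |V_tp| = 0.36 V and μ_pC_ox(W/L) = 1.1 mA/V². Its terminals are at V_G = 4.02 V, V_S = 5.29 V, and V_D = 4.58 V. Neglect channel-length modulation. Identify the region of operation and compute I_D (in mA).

Triode; I_D = 0.433 mA

V_SG = V_S − V_G = 5.29 − 4.02 = 1.27 V; V_SD = V_S − V_D = 5.29 − 4.58 = 0.71 V.
V_ov = V_SG − |V_tp| = 1.27 − 0.36 = 0.91 V.
Since V_SD = 0.71 V < V_ov = 0.91 V, the device is in the triode region.
I_D = k_p [V_ov · V_SD − ½ V_SD²] = 1.1 × [0.91 × 0.71 − 0.5 × 0.71²] = 0.433 mA.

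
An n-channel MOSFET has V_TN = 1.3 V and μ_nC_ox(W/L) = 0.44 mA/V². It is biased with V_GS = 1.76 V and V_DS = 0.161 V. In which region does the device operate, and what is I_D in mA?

V_ov = V_GS − V_TN = 1.76 − 1.3 = 0.46 V.
Since V_DS = 0.161 V < V_ov = 0.46 V, the device is in the triode region.
I_D = k_n [V_ov · V_DS − ½ V_DS²] = 0.44 × [0.46 × 0.161 − 0.5 × 0.161²] = 0.0269 mA.

Triode; I_D = 0.0269 mA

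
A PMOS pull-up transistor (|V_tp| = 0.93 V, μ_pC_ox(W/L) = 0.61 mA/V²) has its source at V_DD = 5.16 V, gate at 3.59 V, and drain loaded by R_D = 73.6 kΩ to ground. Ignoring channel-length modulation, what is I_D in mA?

I_D = 0.0673 mA

V_SG = V_DD − V_G = 5.16 − 3.59 = 1.57 V, so V_ov = 1.57 − 0.93 = 0.64 V.
Assume saturation: I_D = ½ k_p V_ov² = 0.5 × 0.61 × 0.64² = 0.125 mA, giving V_SD = V_DD − I_D R_D = 5.16 − 0.125 × 73.6 = -4.03 V.
But -4.03 V < V_ov = 0.64 V, so the device is actually in triode.
In triode I_D = k_p[V_ov V_SD − ½ V_SD²] and I_D = (V_DD − V_SD)/R_D. Equating: 22.4 V_SD² − 29.73 V_SD + 5.16 = 0, giving V_SD = 0.205 V (the root below V_ov).
I_D = (5.16 − 0.205) / 73.6 = 0.0673 mA.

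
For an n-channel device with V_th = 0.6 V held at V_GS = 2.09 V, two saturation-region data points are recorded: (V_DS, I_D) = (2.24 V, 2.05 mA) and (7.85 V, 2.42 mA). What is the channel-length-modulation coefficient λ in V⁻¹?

With V_GS fixed, I_D ∝ (1 + λ V_DS) in saturation, so I_D2/I_D1 = (1 + λ V_DS2)/(1 + λ V_DS1).
2.42/2.05 = 1.18 = (1 + 7.85 λ)/(1 + 2.24 λ).
Solving: λ (I_D1 V_DS2 − I_D2 V_DS1) = I_D2 − I_D1, so λ = (2.42 − 2.05) / (2.05 × 7.85 − 2.42 × 2.24) = 0.37 / 10.7 = 0.0347 V⁻¹.

λ = 0.0347 V⁻¹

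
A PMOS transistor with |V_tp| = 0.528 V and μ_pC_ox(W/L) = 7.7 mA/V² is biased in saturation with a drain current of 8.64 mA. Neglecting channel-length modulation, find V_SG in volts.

V_SG = 2.03 V

In saturation I_D = ½ k_p (V_SG − |V_tp|)², so V_SG − |V_tp| = √(2 I_D / k_p) = √(2 × 8.64 / 7.7) = 1.5 V.
V_SG = 0.528 + 1.5 = 2.03 V.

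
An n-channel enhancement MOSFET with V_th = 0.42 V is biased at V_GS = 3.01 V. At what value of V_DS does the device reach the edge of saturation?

The boundary between triode and saturation is V_DS = V_GS − V_th = V_ov.
V_ov = 3.01 − 0.42 = 2.59 V.

V_DS,sat = 2.59 V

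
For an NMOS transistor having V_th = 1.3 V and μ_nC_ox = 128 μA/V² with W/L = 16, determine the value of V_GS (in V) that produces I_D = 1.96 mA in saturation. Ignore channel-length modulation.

k_n = μ_nC_ox · (W/L) = 2.048 mA/V².
In saturation I_D = ½ k_n (V_GS − V_th)², so V_GS − V_th = √(2 I_D / k_n) = √(2 × 1.96 / 2.048) = 1.38 V.
V_GS = 1.3 + 1.38 = 2.68 V.

V_GS = 2.68 V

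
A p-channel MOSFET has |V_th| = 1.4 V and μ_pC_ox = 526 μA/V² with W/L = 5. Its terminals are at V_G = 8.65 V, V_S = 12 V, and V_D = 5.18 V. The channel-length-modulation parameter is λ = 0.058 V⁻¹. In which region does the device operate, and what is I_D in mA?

V_SG = V_S − V_G = 12 − 8.65 = 3.35 V; V_SD = V_S − V_D = 12 − 5.18 = 6.82 V.
k_p = μ_pC_ox · (W/L) = 2.63 mA/V².
V_ov = V_SG − |V_th| = 3.35 − 1.4 = 1.95 V.
Since V_SD = 6.82 V ≥ V_ov = 1.95 V, the device is in saturation.
I_D = ½ k_p V_ov² (1 + λ V_SD) = 0.5 × 2.63 × 1.95² × (1 + 0.058 × 6.82) = 6.98 mA.

Saturation; I_D = 6.98 mA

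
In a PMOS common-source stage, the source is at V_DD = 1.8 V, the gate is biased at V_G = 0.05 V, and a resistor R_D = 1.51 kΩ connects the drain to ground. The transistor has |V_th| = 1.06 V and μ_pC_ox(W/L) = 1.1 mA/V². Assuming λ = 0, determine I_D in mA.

I_D = 0.262 mA

V_SG = V_DD − V_G = 1.8 − 0.05 = 1.75 V, so V_ov = 1.75 − 1.06 = 0.69 V.
Assume saturation: I_D = ½ k_p V_ov² = 0.5 × 1.1 × 0.69² = 0.262 mA, giving V_SD = V_DD − I_D R_D = 1.8 − 0.262 × 1.51 = 1.4 V.
V_SD = 1.4 V ≥ V_ov = 0.69 V, confirming saturation.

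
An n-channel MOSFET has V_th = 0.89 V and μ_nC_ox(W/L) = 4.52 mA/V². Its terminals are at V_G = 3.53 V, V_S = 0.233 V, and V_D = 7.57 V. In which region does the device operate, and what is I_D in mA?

V_GS = V_G − V_S = 3.53 − 0.233 = 3.3 V; V_DS = V_D − V_S = 7.57 − 0.233 = 7.34 V.
V_ov = V_GS − V_th = 3.3 − 0.89 = 2.41 V.
Since V_DS = 7.34 V ≥ V_ov = 2.41 V, the device is in saturation.
I_D = ½ k_n V_ov² = 0.5 × 4.52 × 2.41² = 13.1 mA.

Saturation; I_D = 13.1 mA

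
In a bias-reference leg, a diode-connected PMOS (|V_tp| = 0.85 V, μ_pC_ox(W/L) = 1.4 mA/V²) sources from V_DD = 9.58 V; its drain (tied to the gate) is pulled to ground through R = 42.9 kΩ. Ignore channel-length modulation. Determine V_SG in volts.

With gate tied to drain, V_SG = V_SD ≥ V_SG − |V_tp|, so the device is in saturation.
KCL at the drain: ½ k_p (V_SG − |V_tp|)² = (V_DD − V_SG)/R.
Let x = V_SG − 0.85. Then 30 x² + x − 8.73 = 0, giving x = 0.523 V (positive root), so V_SG = 1.37 V.
I_D = (V_DD − V_SG)/R = (9.58 − 1.37) / 42.9 = 0.191 mA.

V_SG = 1.37 V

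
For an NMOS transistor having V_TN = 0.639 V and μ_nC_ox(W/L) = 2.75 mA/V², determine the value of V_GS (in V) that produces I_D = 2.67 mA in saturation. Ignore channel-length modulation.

In saturation I_D = ½ k_n (V_GS − V_TN)², so V_GS − V_TN = √(2 I_D / k_n) = √(2 × 2.67 / 2.75) = 1.39 V.
V_GS = 0.639 + 1.39 = 2.03 V.

V_GS = 2.03 V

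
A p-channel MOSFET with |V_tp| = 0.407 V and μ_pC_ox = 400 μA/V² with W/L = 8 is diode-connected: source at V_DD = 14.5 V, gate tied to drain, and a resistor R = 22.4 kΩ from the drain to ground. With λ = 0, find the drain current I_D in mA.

With gate tied to drain, V_SG = V_SD ≥ V_SG − |V_tp|, so the device is in saturation.
k_p = μ_pC_ox · (W/L) = 3.2 mA/V².
KCL at the drain: ½ k_p (V_SG − |V_tp|)² = (V_DD − V_SG)/R.
Let x = V_SG − 0.407. Then 35.8 x² + x − 14.09 = 0, giving x = 0.613 V (positive root), so V_SG = 1.02 V.
I_D = (V_DD − V_SG)/R = (14.5 − 1.02) / 22.4 = 0.602 mA.

I_D = 0.602 mA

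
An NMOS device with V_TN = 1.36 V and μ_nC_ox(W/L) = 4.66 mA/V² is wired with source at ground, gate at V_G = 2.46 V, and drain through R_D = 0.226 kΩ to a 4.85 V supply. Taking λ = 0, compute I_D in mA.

I_D = 2.82 mA

V_GS = V_G = 2.46 V, so V_ov = 2.46 − 1.36 = 1.1 V.
Assume saturation: I_D = ½ k_n V_ov² = 0.5 × 4.66 × 1.1² = 2.82 mA, giving V_DS = V_DD − I_D R_D = 4.85 − 2.82 × 0.226 = 4.21 V.
V_DS = 4.21 V ≥ V_ov = 1.1 V, confirming saturation.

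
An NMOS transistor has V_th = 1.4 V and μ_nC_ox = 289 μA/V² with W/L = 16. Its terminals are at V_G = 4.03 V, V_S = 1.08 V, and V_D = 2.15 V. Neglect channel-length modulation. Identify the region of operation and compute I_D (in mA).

V_GS = V_G − V_S = 4.03 − 1.08 = 2.95 V; V_DS = V_D − V_S = 2.15 − 1.08 = 1.07 V.
k_n = μ_nC_ox · (W/L) = 4.624 mA/V².
V_ov = V_GS − V_th = 2.95 − 1.4 = 1.55 V.
Since V_DS = 1.07 V < V_ov = 1.55 V, the device is in the triode region.
I_D = k_n [V_ov · V_DS − ½ V_DS²] = 4.624 × [1.55 × 1.07 − 0.5 × 1.07²] = 5.02 mA.

Triode; I_D = 5.02 mA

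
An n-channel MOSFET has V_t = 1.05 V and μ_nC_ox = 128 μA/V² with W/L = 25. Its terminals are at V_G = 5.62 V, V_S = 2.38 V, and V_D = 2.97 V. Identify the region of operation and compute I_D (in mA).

Triode; I_D = 3.58 mA

V_GS = V_G − V_S = 5.62 − 2.38 = 3.24 V; V_DS = V_D − V_S = 2.97 − 2.38 = 0.59 V.
k_n = μ_nC_ox · (W/L) = 3.2 mA/V².
V_ov = V_GS − V_t = 3.24 − 1.05 = 2.19 V.
Since V_DS = 0.59 V < V_ov = 2.19 V, the device is in the triode region.
I_D = k_n [V_ov · V_DS − ½ V_DS²] = 3.2 × [2.19 × 0.59 − 0.5 × 0.59²] = 3.58 mA.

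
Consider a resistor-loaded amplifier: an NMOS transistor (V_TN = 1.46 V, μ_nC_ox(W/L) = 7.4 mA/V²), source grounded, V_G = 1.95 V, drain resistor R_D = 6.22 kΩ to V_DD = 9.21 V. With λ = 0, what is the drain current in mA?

V_GS = V_G = 1.95 V, so V_ov = 1.95 − 1.46 = 0.49 V.
Assume saturation: I_D = ½ k_n V_ov² = 0.5 × 7.4 × 0.49² = 0.888 mA, giving V_DS = V_DD − I_D R_D = 9.21 − 0.888 × 6.22 = 3.68 V.
V_DS = 3.68 V ≥ V_ov = 0.49 V, confirming saturation.

I_D = 0.888 mA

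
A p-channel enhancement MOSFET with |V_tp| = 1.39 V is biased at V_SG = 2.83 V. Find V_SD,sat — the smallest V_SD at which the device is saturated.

The boundary between triode and saturation is V_SD = V_SG − |V_tp| = V_ov.
V_ov = 2.83 − 1.39 = 1.44 V.

V_SD,sat = 1.44 V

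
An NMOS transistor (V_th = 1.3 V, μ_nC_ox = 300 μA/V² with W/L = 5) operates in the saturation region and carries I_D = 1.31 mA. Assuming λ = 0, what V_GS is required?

V_GS = 2.62 V

k_n = μ_nC_ox · (W/L) = 1.5 mA/V².
In saturation I_D = ½ k_n (V_GS − V_th)², so V_GS − V_th = √(2 I_D / k_n) = √(2 × 1.31 / 1.5) = 1.32 V.
V_GS = 1.3 + 1.32 = 2.62 V.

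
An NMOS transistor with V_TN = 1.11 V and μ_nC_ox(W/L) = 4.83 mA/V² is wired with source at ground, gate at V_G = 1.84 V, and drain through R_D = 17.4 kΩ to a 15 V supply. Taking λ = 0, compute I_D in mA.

I_D = 0.845 mA

V_GS = V_G = 1.84 V, so V_ov = 1.84 − 1.11 = 0.73 V.
Assume saturation: I_D = ½ k_n V_ov² = 0.5 × 4.83 × 0.73² = 1.29 mA, giving V_DS = V_DD − I_D R_D = 15 − 1.29 × 17.4 = -7.39 V.
But -7.39 V < V_ov = 0.73 V, so the device is actually in triode.
In triode I_D = k_n[V_ov V_DS − ½ V_DS²] and I_D = (V_DD − V_DS)/R_D. Equating: 42 V_DS² − 62.35 V_DS + 15 = 0, giving V_DS = 0.302 V (the root below V_ov).
I_D = (15 − 0.302) / 17.4 = 0.845 mA.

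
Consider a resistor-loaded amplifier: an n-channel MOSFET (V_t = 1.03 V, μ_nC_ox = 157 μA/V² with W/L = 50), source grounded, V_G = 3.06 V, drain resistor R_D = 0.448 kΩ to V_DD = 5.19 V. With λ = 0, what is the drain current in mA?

V_GS = V_G = 3.06 V, so V_ov = 3.06 − 1.03 = 2.03 V.
k_n = μ_nC_ox · (W/L) = 7.85 mA/V².
Assume saturation: I_D = ½ k_n V_ov² = 0.5 × 7.85 × 2.03² = 16.2 mA, giving V_DS = V_DD − I_D R_D = 5.19 − 16.2 × 0.448 = -2.06 V.
But -2.06 V < V_ov = 2.03 V, so the device is actually in triode.
In triode I_D = k_n[V_ov V_DS − ½ V_DS²] and I_D = (V_DD − V_DS)/R_D. Equating: 1.76 V_DS² − 8.139 V_DS + 5.19 = 0, giving V_DS = 0.764 V (the root below V_ov).
I_D = (5.19 − 0.764) / 0.448 = 9.88 mA.

I_D = 9.88 mA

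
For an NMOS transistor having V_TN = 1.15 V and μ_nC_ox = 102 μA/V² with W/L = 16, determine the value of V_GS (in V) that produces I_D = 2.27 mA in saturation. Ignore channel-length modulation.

k_n = μ_nC_ox · (W/L) = 1.632 mA/V².
In saturation I_D = ½ k_n (V_GS − V_TN)², so V_GS − V_TN = √(2 I_D / k_n) = √(2 × 2.27 / 1.632) = 1.67 V.
V_GS = 1.15 + 1.67 = 2.82 V.

V_GS = 2.82 V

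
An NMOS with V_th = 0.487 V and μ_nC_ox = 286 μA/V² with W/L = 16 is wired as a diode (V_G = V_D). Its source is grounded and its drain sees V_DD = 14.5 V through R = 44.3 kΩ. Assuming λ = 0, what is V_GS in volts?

With gate tied to drain, V_GS = V_DS ≥ V_GS − V_th, so the device is in saturation.
k_n = μ_nC_ox · (W/L) = 4.576 mA/V².
KCL at the drain: ½ k_n (V_GS − V_th)² = (V_DD − V_GS)/R.
Let x = V_GS − 0.487. Then 101 x² + x − 14.01 = 0, giving x = 0.367 V (positive root), so V_GS = 0.854 V.
I_D = (V_DD − V_GS)/R = (14.5 − 0.854) / 44.3 = 0.308 mA.

V_GS = 0.854 V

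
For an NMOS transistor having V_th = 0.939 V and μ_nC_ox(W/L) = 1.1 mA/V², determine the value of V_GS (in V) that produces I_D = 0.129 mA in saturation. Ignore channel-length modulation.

In saturation I_D = ½ k_n (V_GS − V_th)², so V_GS − V_th = √(2 I_D / k_n) = √(2 × 0.129 / 1.1) = 0.484 V.
V_GS = 0.939 + 0.484 = 1.42 V.

V_GS = 1.42 V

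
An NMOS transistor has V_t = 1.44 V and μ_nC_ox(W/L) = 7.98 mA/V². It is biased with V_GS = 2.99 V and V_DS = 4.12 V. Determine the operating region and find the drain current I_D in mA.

Saturation; I_D = 9.59 mA

V_ov = V_GS − V_t = 2.99 − 1.44 = 1.55 V.
Since V_DS = 4.12 V ≥ V_ov = 1.55 V, the device is in saturation.
I_D = ½ k_n V_ov² = 0.5 × 7.98 × 1.55² = 9.59 mA.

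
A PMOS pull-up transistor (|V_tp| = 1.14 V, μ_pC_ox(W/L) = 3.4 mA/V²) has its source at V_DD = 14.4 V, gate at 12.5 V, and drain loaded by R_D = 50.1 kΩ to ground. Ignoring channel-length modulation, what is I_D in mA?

I_D = 0.285 mA

V_SG = V_DD − V_G = 14.4 − 12.5 = 1.9 V, so V_ov = 1.9 − 1.14 = 0.76 V.
Assume saturation: I_D = ½ k_p V_ov² = 0.5 × 3.4 × 0.76² = 0.982 mA, giving V_SD = V_DD − I_D R_D = 14.4 − 0.982 × 50.1 = -34.8 V.
But -34.8 V < V_ov = 0.76 V, so the device is actually in triode.
In triode I_D = k_p[V_ov V_SD − ½ V_SD²] and I_D = (V_DD − V_SD)/R_D. Equating: 85.2 V_SD² − 130.5 V_SD + 14.4 = 0, giving V_SD = 0.12 V (the root below V_ov).
I_D = (14.4 − 0.12) / 50.1 = 0.285 mA.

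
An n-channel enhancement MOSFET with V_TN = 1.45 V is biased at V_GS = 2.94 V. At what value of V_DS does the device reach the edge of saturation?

The boundary between triode and saturation is V_DS = V_GS − V_TN = V_ov.
V_ov = 2.94 − 1.45 = 1.49 V.

V_DS,sat = 1.49 V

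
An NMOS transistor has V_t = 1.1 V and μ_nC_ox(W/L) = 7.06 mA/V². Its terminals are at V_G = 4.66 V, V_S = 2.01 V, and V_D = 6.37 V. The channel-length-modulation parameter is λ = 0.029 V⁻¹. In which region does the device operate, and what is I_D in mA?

V_GS = V_G − V_S = 4.66 − 2.01 = 2.65 V; V_DS = V_D − V_S = 6.37 − 2.01 = 4.36 V.
V_ov = V_GS − V_t = 2.65 − 1.1 = 1.55 V.
Since V_DS = 4.36 V ≥ V_ov = 1.55 V, the device is in saturation.
I_D = ½ k_n V_ov² (1 + λ V_DS) = 0.5 × 7.06 × 1.55² × (1 + 0.029 × 4.36) = 9.55 mA.

Saturation; I_D = 9.55 mA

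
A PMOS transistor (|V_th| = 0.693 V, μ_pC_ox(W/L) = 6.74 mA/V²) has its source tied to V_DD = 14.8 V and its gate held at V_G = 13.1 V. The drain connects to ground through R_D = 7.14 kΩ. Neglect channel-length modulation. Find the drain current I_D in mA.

V_SG = V_DD − V_G = 14.8 − 13.1 = 1.7 V, so V_ov = 1.7 − 0.693 = 1.01 V.
Assume saturation: I_D = ½ k_p V_ov² = 0.5 × 6.74 × 1.01² = 3.42 mA, giving V_SD = V_DD − I_D R_D = 14.8 − 3.42 × 7.14 = -9.6 V.
But -9.6 V < V_ov = 1.01 V, so the device is actually in triode.
In triode I_D = k_p[V_ov V_SD − ½ V_SD²] and I_D = (V_DD − V_SD)/R_D. Equating: 24.1 V_SD² − 49.46 V_SD + 14.8 = 0, giving V_SD = 0.364 V (the root below V_ov).
I_D = (14.8 − 0.364) / 7.14 = 2.02 mA.

I_D = 2.02 mA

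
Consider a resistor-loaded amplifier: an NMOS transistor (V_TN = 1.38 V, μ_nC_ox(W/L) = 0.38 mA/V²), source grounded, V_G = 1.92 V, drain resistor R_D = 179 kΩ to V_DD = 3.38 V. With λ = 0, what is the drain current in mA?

I_D = 0.0183 mA

V_GS = V_G = 1.92 V, so V_ov = 1.92 − 1.38 = 0.54 V.
Assume saturation: I_D = ½ k_n V_ov² = 0.5 × 0.38 × 0.54² = 0.0554 mA, giving V_DS = V_DD − I_D R_D = 3.38 − 0.0554 × 179 = -6.54 V.
But -6.54 V < V_ov = 0.54 V, so the device is actually in triode.
In triode I_D = k_n[V_ov V_DS − ½ V_DS²] and I_D = (V_DD − V_DS)/R_D. Equating: 34 V_DS² − 37.73 V_DS + 3.38 = 0, giving V_DS = 0.0983 V (the root below V_ov).
I_D = (3.38 − 0.0983) / 179 = 0.0183 mA.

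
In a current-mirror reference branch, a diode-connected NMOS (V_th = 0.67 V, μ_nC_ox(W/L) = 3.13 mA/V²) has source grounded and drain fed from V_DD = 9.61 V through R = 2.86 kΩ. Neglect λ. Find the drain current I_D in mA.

With gate tied to drain, V_GS = V_DS ≥ V_GS − V_th, so the device is in saturation.
KCL at the drain: ½ k_n (V_GS − V_th)² = (V_DD − V_GS)/R.
Let x = V_GS − 0.67. Then 4.48 x² + x − 8.94 = 0, giving x = 1.31 V (positive root), so V_GS = 1.98 V.
I_D = (V_DD − V_GS)/R = (9.61 − 1.98) / 2.86 = 2.67 mA.

I_D = 2.67 mA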